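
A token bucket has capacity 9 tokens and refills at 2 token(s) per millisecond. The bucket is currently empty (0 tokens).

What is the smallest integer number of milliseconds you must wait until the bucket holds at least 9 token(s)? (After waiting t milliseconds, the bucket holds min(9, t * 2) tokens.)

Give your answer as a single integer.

Need t * 2 >= 9, so t >= 9/2.
Smallest integer t = ceil(9/2) = 5.

Answer: 5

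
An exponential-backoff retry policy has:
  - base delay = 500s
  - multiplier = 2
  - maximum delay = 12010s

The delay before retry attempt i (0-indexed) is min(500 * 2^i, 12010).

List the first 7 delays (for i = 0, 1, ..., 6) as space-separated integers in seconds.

Answer: 500 1000 2000 4000 8000 12010 12010

Derivation:
Computing each delay:
  i=0: min(500*2^0, 12010) = 500
  i=1: min(500*2^1, 12010) = 1000
  i=2: min(500*2^2, 12010) = 2000
  i=3: min(500*2^3, 12010) = 4000
  i=4: min(500*2^4, 12010) = 8000
  i=5: min(500*2^5, 12010) = 12010
  i=6: min(500*2^6, 12010) = 12010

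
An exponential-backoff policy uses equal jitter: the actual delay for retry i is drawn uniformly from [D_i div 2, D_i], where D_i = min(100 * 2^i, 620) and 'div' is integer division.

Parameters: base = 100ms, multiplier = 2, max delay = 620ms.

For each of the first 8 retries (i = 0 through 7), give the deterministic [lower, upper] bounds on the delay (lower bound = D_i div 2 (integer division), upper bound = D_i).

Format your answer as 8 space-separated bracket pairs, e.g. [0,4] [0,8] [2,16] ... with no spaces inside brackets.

Answer: [50,100] [100,200] [200,400] [310,620] [310,620] [310,620] [310,620] [310,620]

Derivation:
Computing bounds per retry:
  i=0: D_i=min(100*2^0,620)=100, bounds=[50,100]
  i=1: D_i=min(100*2^1,620)=200, bounds=[100,200]
  i=2: D_i=min(100*2^2,620)=400, bounds=[200,400]
  i=3: D_i=min(100*2^3,620)=620, bounds=[310,620]
  i=4: D_i=min(100*2^4,620)=620, bounds=[310,620]
  i=5: D_i=min(100*2^5,620)=620, bounds=[310,620]
  i=6: D_i=min(100*2^6,620)=620, bounds=[310,620]
  i=7: D_i=min(100*2^7,620)=620, bounds=[310,620]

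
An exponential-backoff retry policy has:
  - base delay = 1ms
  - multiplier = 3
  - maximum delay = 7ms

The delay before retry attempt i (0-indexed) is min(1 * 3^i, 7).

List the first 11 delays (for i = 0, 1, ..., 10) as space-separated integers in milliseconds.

Answer: 1 3 7 7 7 7 7 7 7 7 7

Derivation:
Computing each delay:
  i=0: min(1*3^0, 7) = 1
  i=1: min(1*3^1, 7) = 3
  i=2: min(1*3^2, 7) = 7
  i=3: min(1*3^3, 7) = 7
  i=4: min(1*3^4, 7) = 7
  i=5: min(1*3^5, 7) = 7
  i=6: min(1*3^6, 7) = 7
  i=7: min(1*3^7, 7) = 7
  i=8: min(1*3^8, 7) = 7
  i=9: min(1*3^9, 7) = 7
  i=10: min(1*3^10, 7) = 7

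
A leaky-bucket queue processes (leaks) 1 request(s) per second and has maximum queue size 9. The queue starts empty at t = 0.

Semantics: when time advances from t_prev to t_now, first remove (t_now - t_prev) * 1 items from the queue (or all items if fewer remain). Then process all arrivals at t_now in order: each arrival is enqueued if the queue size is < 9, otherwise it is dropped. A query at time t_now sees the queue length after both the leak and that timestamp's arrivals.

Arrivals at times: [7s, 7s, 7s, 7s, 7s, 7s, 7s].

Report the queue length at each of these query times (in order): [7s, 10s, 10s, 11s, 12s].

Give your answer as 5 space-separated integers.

Queue lengths at query times:
  query t=7s: backlog = 7
  query t=10s: backlog = 4
  query t=10s: backlog = 4
  query t=11s: backlog = 3
  query t=12s: backlog = 2

Answer: 7 4 4 3 2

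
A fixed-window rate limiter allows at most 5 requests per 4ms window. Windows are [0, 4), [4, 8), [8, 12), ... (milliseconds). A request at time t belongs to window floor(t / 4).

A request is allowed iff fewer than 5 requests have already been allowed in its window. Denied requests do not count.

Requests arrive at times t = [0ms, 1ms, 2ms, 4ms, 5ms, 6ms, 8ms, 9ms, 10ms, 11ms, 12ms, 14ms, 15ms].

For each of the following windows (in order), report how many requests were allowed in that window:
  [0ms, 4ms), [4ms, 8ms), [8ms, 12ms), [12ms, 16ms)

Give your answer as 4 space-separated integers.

Answer: 3 3 4 3

Derivation:
Processing requests:
  req#1 t=0ms (window 0): ALLOW
  req#2 t=1ms (window 0): ALLOW
  req#3 t=2ms (window 0): ALLOW
  req#4 t=4ms (window 1): ALLOW
  req#5 t=5ms (window 1): ALLOW
  req#6 t=6ms (window 1): ALLOW
  req#7 t=8ms (window 2): ALLOW
  req#8 t=9ms (window 2): ALLOW
  req#9 t=10ms (window 2): ALLOW
  req#10 t=11ms (window 2): ALLOW
  req#11 t=12ms (window 3): ALLOW
  req#12 t=14ms (window 3): ALLOW
  req#13 t=15ms (window 3): ALLOW

Allowed counts by window: 3 3 4 3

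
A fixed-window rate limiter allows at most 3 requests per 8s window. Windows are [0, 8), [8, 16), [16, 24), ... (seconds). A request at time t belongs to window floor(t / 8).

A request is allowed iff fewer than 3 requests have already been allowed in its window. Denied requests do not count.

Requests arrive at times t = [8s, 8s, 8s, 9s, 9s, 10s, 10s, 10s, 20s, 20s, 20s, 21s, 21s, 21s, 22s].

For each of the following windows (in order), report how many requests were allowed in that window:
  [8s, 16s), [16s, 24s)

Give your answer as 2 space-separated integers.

Answer: 3 3

Derivation:
Processing requests:
  req#1 t=8s (window 1): ALLOW
  req#2 t=8s (window 1): ALLOW
  req#3 t=8s (window 1): ALLOW
  req#4 t=9s (window 1): DENY
  req#5 t=9s (window 1): DENY
  req#6 t=10s (window 1): DENY
  req#7 t=10s (window 1): DENY
  req#8 t=10s (window 1): DENY
  req#9 t=20s (window 2): ALLOW
  req#10 t=20s (window 2): ALLOW
  req#11 t=20s (window 2): ALLOW
  req#12 t=21s (window 2): DENY
  req#13 t=21s (window 2): DENY
  req#14 t=21s (window 2): DENY
  req#15 t=22s (window 2): DENY

Allowed counts by window: 3 3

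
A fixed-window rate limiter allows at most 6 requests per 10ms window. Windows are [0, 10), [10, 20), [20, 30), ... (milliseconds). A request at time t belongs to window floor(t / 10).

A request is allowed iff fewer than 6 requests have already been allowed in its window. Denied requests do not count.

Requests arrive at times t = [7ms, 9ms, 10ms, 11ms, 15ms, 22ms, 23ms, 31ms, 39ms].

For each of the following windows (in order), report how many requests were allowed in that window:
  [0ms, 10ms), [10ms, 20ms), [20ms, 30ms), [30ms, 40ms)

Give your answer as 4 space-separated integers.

Answer: 2 3 2 2

Derivation:
Processing requests:
  req#1 t=7ms (window 0): ALLOW
  req#2 t=9ms (window 0): ALLOW
  req#3 t=10ms (window 1): ALLOW
  req#4 t=11ms (window 1): ALLOW
  req#5 t=15ms (window 1): ALLOW
  req#6 t=22ms (window 2): ALLOW
  req#7 t=23ms (window 2): ALLOW
  req#8 t=31ms (window 3): ALLOW
  req#9 t=39ms (window 3): ALLOW

Allowed counts by window: 2 3 2 2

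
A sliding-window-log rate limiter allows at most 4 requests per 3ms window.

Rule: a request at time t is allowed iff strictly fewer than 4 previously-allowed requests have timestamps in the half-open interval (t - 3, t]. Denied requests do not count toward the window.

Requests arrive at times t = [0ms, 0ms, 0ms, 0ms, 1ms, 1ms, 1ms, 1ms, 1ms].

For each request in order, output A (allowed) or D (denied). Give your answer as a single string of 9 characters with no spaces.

Answer: AAAADDDDD

Derivation:
Tracking allowed requests in the window:
  req#1 t=0ms: ALLOW
  req#2 t=0ms: ALLOW
  req#3 t=0ms: ALLOW
  req#4 t=0ms: ALLOW
  req#5 t=1ms: DENY
  req#6 t=1ms: DENY
  req#7 t=1ms: DENY
  req#8 t=1ms: DENY
  req#9 t=1ms: DENY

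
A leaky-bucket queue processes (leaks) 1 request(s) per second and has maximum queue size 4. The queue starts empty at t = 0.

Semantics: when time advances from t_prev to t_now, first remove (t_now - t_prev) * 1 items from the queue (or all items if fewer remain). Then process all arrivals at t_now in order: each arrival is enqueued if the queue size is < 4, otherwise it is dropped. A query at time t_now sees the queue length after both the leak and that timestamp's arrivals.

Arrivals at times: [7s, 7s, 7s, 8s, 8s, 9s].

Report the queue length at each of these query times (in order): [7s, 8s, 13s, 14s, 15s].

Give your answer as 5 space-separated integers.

Queue lengths at query times:
  query t=7s: backlog = 3
  query t=8s: backlog = 4
  query t=13s: backlog = 0
  query t=14s: backlog = 0
  query t=15s: backlog = 0

Answer: 3 4 0 0 0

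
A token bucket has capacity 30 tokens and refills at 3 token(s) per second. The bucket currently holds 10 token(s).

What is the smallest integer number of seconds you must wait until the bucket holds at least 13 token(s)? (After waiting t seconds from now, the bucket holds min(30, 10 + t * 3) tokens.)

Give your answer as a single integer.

Need 10 + t * 3 >= 13, so t >= 3/3.
Smallest integer t = ceil(3/3) = 1.

Answer: 1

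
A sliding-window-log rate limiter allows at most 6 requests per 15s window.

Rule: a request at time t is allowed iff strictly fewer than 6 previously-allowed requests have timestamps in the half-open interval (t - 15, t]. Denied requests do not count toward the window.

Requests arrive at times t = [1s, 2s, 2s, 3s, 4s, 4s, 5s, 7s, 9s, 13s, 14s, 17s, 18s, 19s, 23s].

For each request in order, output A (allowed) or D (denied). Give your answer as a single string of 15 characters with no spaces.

Tracking allowed requests in the window:
  req#1 t=1s: ALLOW
  req#2 t=2s: ALLOW
  req#3 t=2s: ALLOW
  req#4 t=3s: ALLOW
  req#5 t=4s: ALLOW
  req#6 t=4s: ALLOW
  req#7 t=5s: DENY
  req#8 t=7s: DENY
  req#9 t=9s: DENY
  req#10 t=13s: DENY
  req#11 t=14s: DENY
  req#12 t=17s: ALLOW
  req#13 t=18s: ALLOW
  req#14 t=19s: ALLOW
  req#15 t=23s: ALLOW

Answer: AAAAAADDDDDAAAA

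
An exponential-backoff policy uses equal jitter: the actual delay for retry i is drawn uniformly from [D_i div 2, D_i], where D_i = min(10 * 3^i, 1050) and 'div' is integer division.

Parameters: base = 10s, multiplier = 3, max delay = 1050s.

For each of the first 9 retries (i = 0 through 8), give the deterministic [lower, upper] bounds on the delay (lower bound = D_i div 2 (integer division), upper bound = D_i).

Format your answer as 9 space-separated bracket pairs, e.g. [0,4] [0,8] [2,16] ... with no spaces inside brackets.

Answer: [5,10] [15,30] [45,90] [135,270] [405,810] [525,1050] [525,1050] [525,1050] [525,1050]

Derivation:
Computing bounds per retry:
  i=0: D_i=min(10*3^0,1050)=10, bounds=[5,10]
  i=1: D_i=min(10*3^1,1050)=30, bounds=[15,30]
  i=2: D_i=min(10*3^2,1050)=90, bounds=[45,90]
  i=3: D_i=min(10*3^3,1050)=270, bounds=[135,270]
  i=4: D_i=min(10*3^4,1050)=810, bounds=[405,810]
  i=5: D_i=min(10*3^5,1050)=1050, bounds=[525,1050]
  i=6: D_i=min(10*3^6,1050)=1050, bounds=[525,1050]
  i=7: D_i=min(10*3^7,1050)=1050, bounds=[525,1050]
  i=8: D_i=min(10*3^8,1050)=1050, bounds=[525,1050]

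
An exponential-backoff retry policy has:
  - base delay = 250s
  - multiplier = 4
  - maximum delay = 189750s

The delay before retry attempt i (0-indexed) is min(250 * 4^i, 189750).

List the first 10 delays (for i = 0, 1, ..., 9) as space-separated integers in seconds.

Computing each delay:
  i=0: min(250*4^0, 189750) = 250
  i=1: min(250*4^1, 189750) = 1000
  i=2: min(250*4^2, 189750) = 4000
  i=3: min(250*4^3, 189750) = 16000
  i=4: min(250*4^4, 189750) = 64000
  i=5: min(250*4^5, 189750) = 189750
  i=6: min(250*4^6, 189750) = 189750
  i=7: min(250*4^7, 189750) = 189750
  i=8: min(250*4^8, 189750) = 189750
  i=9: min(250*4^9, 189750) = 189750

Answer: 250 1000 4000 16000 64000 189750 189750 189750 189750 189750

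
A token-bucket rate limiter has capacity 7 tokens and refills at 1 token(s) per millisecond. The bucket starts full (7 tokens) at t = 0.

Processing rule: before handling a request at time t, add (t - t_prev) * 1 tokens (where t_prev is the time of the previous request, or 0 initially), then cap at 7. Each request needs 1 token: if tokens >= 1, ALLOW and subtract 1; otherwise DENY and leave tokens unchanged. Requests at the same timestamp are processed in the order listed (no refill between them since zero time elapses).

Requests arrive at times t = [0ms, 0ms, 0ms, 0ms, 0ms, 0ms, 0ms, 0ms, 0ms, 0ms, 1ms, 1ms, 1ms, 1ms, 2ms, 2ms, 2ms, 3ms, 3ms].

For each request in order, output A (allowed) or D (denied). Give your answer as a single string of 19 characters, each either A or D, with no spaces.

Answer: AAAAAAADDDADDDADDAD

Derivation:
Simulating step by step:
  req#1 t=0ms: ALLOW
  req#2 t=0ms: ALLOW
  req#3 t=0ms: ALLOW
  req#4 t=0ms: ALLOW
  req#5 t=0ms: ALLOW
  req#6 t=0ms: ALLOW
  req#7 t=0ms: ALLOW
  req#8 t=0ms: DENY
  req#9 t=0ms: DENY
  req#10 t=0ms: DENY
  req#11 t=1ms: ALLOW
  req#12 t=1ms: DENY
  req#13 t=1ms: DENY
  req#14 t=1ms: DENY
  req#15 t=2ms: ALLOW
  req#16 t=2ms: DENY
  req#17 t=2ms: DENY
  req#18 t=3ms: ALLOW
  req#19 t=3ms: DENY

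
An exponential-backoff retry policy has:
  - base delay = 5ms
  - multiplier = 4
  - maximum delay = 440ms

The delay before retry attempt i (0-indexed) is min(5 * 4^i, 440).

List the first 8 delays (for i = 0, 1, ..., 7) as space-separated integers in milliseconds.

Answer: 5 20 80 320 440 440 440 440

Derivation:
Computing each delay:
  i=0: min(5*4^0, 440) = 5
  i=1: min(5*4^1, 440) = 20
  i=2: min(5*4^2, 440) = 80
  i=3: min(5*4^3, 440) = 320
  i=4: min(5*4^4, 440) = 440
  i=5: min(5*4^5, 440) = 440
  i=6: min(5*4^6, 440) = 440
  i=7: min(5*4^7, 440) = 440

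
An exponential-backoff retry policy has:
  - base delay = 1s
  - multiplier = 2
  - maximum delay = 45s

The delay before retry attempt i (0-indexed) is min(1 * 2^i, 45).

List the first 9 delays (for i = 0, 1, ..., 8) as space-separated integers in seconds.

Computing each delay:
  i=0: min(1*2^0, 45) = 1
  i=1: min(1*2^1, 45) = 2
  i=2: min(1*2^2, 45) = 4
  i=3: min(1*2^3, 45) = 8
  i=4: min(1*2^4, 45) = 16
  i=5: min(1*2^5, 45) = 32
  i=6: min(1*2^6, 45) = 45
  i=7: min(1*2^7, 45) = 45
  i=8: min(1*2^8, 45) = 45

Answer: 1 2 4 8 16 32 45 45 45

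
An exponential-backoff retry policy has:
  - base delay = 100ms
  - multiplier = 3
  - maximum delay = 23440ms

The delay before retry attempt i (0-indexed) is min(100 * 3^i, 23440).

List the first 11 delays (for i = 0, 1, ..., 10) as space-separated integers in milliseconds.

Answer: 100 300 900 2700 8100 23440 23440 23440 23440 23440 23440

Derivation:
Computing each delay:
  i=0: min(100*3^0, 23440) = 100
  i=1: min(100*3^1, 23440) = 300
  i=2: min(100*3^2, 23440) = 900
  i=3: min(100*3^3, 23440) = 2700
  i=4: min(100*3^4, 23440) = 8100
  i=5: min(100*3^5, 23440) = 23440
  i=6: min(100*3^6, 23440) = 23440
  i=7: min(100*3^7, 23440) = 23440
  i=8: min(100*3^8, 23440) = 23440
  i=9: min(100*3^9, 23440) = 23440
  i=10: min(100*3^10, 23440) = 23440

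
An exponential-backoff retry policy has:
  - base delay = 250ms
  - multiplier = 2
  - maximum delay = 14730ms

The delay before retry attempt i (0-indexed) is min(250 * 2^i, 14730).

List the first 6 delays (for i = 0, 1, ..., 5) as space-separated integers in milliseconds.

Computing each delay:
  i=0: min(250*2^0, 14730) = 250
  i=1: min(250*2^1, 14730) = 500
  i=2: min(250*2^2, 14730) = 1000
  i=3: min(250*2^3, 14730) = 2000
  i=4: min(250*2^4, 14730) = 4000
  i=5: min(250*2^5, 14730) = 8000

Answer: 250 500 1000 2000 4000 8000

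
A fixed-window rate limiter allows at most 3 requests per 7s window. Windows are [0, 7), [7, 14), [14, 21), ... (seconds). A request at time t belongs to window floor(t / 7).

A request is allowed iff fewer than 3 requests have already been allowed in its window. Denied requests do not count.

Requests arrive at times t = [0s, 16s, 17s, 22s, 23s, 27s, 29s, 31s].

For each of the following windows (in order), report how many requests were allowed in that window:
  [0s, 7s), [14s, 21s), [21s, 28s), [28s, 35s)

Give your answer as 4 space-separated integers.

Processing requests:
  req#1 t=0s (window 0): ALLOW
  req#2 t=16s (window 2): ALLOW
  req#3 t=17s (window 2): ALLOW
  req#4 t=22s (window 3): ALLOW
  req#5 t=23s (window 3): ALLOW
  req#6 t=27s (window 3): ALLOW
  req#7 t=29s (window 4): ALLOW
  req#8 t=31s (window 4): ALLOW

Allowed counts by window: 1 2 3 2

Answer: 1 2 3 2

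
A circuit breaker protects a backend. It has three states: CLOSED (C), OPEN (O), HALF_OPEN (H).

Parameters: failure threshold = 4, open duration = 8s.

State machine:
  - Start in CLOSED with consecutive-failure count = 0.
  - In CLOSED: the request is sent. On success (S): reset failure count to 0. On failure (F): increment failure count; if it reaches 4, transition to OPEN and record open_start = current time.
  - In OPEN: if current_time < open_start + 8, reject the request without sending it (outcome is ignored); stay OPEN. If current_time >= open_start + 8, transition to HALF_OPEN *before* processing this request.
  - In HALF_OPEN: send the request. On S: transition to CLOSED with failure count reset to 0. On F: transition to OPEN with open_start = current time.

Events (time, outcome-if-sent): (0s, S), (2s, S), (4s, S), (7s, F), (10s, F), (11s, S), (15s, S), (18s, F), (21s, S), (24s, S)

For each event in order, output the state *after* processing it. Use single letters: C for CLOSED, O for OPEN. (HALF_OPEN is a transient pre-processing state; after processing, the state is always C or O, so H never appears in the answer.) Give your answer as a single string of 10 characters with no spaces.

Answer: CCCCCCCCCC

Derivation:
State after each event:
  event#1 t=0s outcome=S: state=CLOSED
  event#2 t=2s outcome=S: state=CLOSED
  event#3 t=4s outcome=S: state=CLOSED
  event#4 t=7s outcome=F: state=CLOSED
  event#5 t=10s outcome=F: state=CLOSED
  event#6 t=11s outcome=S: state=CLOSED
  event#7 t=15s outcome=S: state=CLOSED
  event#8 t=18s outcome=F: state=CLOSED
  event#9 t=21s outcome=S: state=CLOSED
  event#10 t=24s outcome=S: state=CLOSED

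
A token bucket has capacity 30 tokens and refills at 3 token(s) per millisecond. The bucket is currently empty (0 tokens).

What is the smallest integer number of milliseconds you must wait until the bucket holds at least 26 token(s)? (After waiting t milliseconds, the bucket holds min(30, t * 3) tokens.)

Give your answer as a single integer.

Need t * 3 >= 26, so t >= 26/3.
Smallest integer t = ceil(26/3) = 9.

Answer: 9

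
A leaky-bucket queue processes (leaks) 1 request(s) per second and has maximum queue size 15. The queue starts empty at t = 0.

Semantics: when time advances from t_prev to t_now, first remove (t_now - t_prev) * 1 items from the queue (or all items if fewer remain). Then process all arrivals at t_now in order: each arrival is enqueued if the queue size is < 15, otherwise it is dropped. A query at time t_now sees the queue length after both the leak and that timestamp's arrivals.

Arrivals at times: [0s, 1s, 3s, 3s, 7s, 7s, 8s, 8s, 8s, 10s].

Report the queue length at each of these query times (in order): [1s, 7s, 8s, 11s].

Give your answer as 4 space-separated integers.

Queue lengths at query times:
  query t=1s: backlog = 1
  query t=7s: backlog = 2
  query t=8s: backlog = 4
  query t=11s: backlog = 2

Answer: 1 2 4 2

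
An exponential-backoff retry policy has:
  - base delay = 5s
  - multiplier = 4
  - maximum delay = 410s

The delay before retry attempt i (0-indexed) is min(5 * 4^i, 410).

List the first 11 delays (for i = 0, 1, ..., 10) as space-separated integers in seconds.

Computing each delay:
  i=0: min(5*4^0, 410) = 5
  i=1: min(5*4^1, 410) = 20
  i=2: min(5*4^2, 410) = 80
  i=3: min(5*4^3, 410) = 320
  i=4: min(5*4^4, 410) = 410
  i=5: min(5*4^5, 410) = 410
  i=6: min(5*4^6, 410) = 410
  i=7: min(5*4^7, 410) = 410
  i=8: min(5*4^8, 410) = 410
  i=9: min(5*4^9, 410) = 410
  i=10: min(5*4^10, 410) = 410

Answer: 5 20 80 320 410 410 410 410 410 410 410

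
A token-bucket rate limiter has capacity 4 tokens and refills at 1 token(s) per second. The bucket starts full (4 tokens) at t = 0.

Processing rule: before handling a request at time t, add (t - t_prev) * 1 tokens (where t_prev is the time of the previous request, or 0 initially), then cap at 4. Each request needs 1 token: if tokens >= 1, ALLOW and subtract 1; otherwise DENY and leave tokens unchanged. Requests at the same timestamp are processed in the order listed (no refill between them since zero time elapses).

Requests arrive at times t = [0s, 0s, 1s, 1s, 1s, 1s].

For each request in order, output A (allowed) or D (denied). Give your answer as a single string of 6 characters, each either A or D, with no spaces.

Answer: AAAAAD

Derivation:
Simulating step by step:
  req#1 t=0s: ALLOW
  req#2 t=0s: ALLOW
  req#3 t=1s: ALLOW
  req#4 t=1s: ALLOW
  req#5 t=1s: ALLOW
  req#6 t=1s: DENY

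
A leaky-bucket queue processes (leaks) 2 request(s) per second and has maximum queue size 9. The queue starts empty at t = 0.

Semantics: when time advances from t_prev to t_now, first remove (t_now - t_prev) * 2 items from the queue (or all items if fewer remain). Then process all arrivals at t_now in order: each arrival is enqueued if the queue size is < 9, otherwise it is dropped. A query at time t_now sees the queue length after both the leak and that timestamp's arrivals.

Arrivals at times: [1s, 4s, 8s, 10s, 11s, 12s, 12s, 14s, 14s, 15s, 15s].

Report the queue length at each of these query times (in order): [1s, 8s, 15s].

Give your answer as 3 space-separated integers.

Answer: 1 1 2

Derivation:
Queue lengths at query times:
  query t=1s: backlog = 1
  query t=8s: backlog = 1
  query t=15s: backlog = 2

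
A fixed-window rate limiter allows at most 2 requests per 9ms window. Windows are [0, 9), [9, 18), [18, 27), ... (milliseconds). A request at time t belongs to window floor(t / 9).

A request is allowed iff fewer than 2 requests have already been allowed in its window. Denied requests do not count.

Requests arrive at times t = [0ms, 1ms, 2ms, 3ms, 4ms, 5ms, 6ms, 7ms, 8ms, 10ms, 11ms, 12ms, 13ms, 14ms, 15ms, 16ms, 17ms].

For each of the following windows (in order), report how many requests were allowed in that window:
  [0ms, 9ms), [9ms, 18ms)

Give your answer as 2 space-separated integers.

Answer: 2 2

Derivation:
Processing requests:
  req#1 t=0ms (window 0): ALLOW
  req#2 t=1ms (window 0): ALLOW
  req#3 t=2ms (window 0): DENY
  req#4 t=3ms (window 0): DENY
  req#5 t=4ms (window 0): DENY
  req#6 t=5ms (window 0): DENY
  req#7 t=6ms (window 0): DENY
  req#8 t=7ms (window 0): DENY
  req#9 t=8ms (window 0): DENY
  req#10 t=10ms (window 1): ALLOW
  req#11 t=11ms (window 1): ALLOW
  req#12 t=12ms (window 1): DENY
  req#13 t=13ms (window 1): DENY
  req#14 t=14ms (window 1): DENY
  req#15 t=15ms (window 1): DENY
  req#16 t=16ms (window 1): DENY
  req#17 t=17ms (window 1): DENY

Allowed counts by window: 2 2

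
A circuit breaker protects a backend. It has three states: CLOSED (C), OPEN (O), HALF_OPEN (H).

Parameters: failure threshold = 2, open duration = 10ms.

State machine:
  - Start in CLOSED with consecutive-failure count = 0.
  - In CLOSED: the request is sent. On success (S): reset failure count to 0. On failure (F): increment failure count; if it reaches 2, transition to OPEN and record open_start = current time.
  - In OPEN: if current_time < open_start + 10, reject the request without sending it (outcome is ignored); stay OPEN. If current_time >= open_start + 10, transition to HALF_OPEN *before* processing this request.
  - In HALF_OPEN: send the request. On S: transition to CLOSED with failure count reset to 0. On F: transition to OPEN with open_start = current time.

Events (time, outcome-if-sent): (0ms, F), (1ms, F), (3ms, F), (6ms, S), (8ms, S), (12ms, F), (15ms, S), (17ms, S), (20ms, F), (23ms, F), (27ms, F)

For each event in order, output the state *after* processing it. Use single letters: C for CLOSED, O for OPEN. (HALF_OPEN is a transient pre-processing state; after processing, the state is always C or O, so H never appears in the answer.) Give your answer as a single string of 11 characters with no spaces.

State after each event:
  event#1 t=0ms outcome=F: state=CLOSED
  event#2 t=1ms outcome=F: state=OPEN
  event#3 t=3ms outcome=F: state=OPEN
  event#4 t=6ms outcome=S: state=OPEN
  event#5 t=8ms outcome=S: state=OPEN
  event#6 t=12ms outcome=F: state=OPEN
  event#7 t=15ms outcome=S: state=OPEN
  event#8 t=17ms outcome=S: state=OPEN
  event#9 t=20ms outcome=F: state=OPEN
  event#10 t=23ms outcome=F: state=OPEN
  event#11 t=27ms outcome=F: state=OPEN

Answer: COOOOOOOOOO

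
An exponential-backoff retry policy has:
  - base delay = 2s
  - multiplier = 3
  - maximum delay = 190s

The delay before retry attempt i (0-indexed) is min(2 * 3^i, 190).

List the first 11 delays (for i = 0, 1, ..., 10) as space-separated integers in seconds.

Computing each delay:
  i=0: min(2*3^0, 190) = 2
  i=1: min(2*3^1, 190) = 6
  i=2: min(2*3^2, 190) = 18
  i=3: min(2*3^3, 190) = 54
  i=4: min(2*3^4, 190) = 162
  i=5: min(2*3^5, 190) = 190
  i=6: min(2*3^6, 190) = 190
  i=7: min(2*3^7, 190) = 190
  i=8: min(2*3^8, 190) = 190
  i=9: min(2*3^9, 190) = 190
  i=10: min(2*3^10, 190) = 190

Answer: 2 6 18 54 162 190 190 190 190 190 190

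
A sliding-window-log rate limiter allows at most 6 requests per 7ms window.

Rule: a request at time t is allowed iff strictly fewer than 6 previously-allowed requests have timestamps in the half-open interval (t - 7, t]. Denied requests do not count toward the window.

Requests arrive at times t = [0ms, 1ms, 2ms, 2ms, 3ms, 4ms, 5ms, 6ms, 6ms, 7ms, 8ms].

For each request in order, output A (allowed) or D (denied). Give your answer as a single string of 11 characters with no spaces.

Tracking allowed requests in the window:
  req#1 t=0ms: ALLOW
  req#2 t=1ms: ALLOW
  req#3 t=2ms: ALLOW
  req#4 t=2ms: ALLOW
  req#5 t=3ms: ALLOW
  req#6 t=4ms: ALLOW
  req#7 t=5ms: DENY
  req#8 t=6ms: DENY
  req#9 t=6ms: DENY
  req#10 t=7ms: ALLOW
  req#11 t=8ms: ALLOW

Answer: AAAAAADDDAA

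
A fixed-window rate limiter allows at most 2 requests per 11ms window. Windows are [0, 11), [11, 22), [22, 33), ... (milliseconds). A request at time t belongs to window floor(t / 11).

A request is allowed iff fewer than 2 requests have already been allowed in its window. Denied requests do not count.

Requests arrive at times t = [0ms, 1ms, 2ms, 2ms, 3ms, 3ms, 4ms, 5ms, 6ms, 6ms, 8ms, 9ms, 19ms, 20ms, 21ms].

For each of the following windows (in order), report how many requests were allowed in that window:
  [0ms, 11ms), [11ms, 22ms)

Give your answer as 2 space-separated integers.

Processing requests:
  req#1 t=0ms (window 0): ALLOW
  req#2 t=1ms (window 0): ALLOW
  req#3 t=2ms (window 0): DENY
  req#4 t=2ms (window 0): DENY
  req#5 t=3ms (window 0): DENY
  req#6 t=3ms (window 0): DENY
  req#7 t=4ms (window 0): DENY
  req#8 t=5ms (window 0): DENY
  req#9 t=6ms (window 0): DENY
  req#10 t=6ms (window 0): DENY
  req#11 t=8ms (window 0): DENY
  req#12 t=9ms (window 0): DENY
  req#13 t=19ms (window 1): ALLOW
  req#14 t=20ms (window 1): ALLOW
  req#15 t=21ms (window 1): DENY

Allowed counts by window: 2 2

Answer: 2 2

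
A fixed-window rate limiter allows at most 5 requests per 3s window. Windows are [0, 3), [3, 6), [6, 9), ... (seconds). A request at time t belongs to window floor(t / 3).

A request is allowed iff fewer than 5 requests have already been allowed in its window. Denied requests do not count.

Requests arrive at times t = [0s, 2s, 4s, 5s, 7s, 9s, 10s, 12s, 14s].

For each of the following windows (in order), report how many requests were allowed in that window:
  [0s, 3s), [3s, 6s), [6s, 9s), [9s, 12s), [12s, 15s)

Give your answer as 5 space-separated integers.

Answer: 2 2 1 2 2

Derivation:
Processing requests:
  req#1 t=0s (window 0): ALLOW
  req#2 t=2s (window 0): ALLOW
  req#3 t=4s (window 1): ALLOW
  req#4 t=5s (window 1): ALLOW
  req#5 t=7s (window 2): ALLOW
  req#6 t=9s (window 3): ALLOW
  req#7 t=10s (window 3): ALLOW
  req#8 t=12s (window 4): ALLOW
  req#9 t=14s (window 4): ALLOW

Allowed counts by window: 2 2 1 2 2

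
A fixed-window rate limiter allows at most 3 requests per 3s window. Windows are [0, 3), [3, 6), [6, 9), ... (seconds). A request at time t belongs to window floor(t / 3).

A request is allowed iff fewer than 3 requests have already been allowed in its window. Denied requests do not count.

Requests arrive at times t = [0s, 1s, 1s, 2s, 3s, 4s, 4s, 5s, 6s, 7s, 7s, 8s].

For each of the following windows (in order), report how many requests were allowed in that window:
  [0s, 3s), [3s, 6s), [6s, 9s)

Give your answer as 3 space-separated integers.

Processing requests:
  req#1 t=0s (window 0): ALLOW
  req#2 t=1s (window 0): ALLOW
  req#3 t=1s (window 0): ALLOW
  req#4 t=2s (window 0): DENY
  req#5 t=3s (window 1): ALLOW
  req#6 t=4s (window 1): ALLOW
  req#7 t=4s (window 1): ALLOW
  req#8 t=5s (window 1): DENY
  req#9 t=6s (window 2): ALLOW
  req#10 t=7s (window 2): ALLOW
  req#11 t=7s (window 2): ALLOW
  req#12 t=8s (window 2): DENY

Allowed counts by window: 3 3 3

Answer: 3 3 3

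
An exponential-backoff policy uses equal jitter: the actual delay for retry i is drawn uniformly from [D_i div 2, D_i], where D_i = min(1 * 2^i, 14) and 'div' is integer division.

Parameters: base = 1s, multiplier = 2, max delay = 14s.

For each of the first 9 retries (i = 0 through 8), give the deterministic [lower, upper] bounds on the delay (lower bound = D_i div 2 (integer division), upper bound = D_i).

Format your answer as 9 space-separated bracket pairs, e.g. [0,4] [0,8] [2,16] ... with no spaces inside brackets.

Computing bounds per retry:
  i=0: D_i=min(1*2^0,14)=1, bounds=[0,1]
  i=1: D_i=min(1*2^1,14)=2, bounds=[1,2]
  i=2: D_i=min(1*2^2,14)=4, bounds=[2,4]
  i=3: D_i=min(1*2^3,14)=8, bounds=[4,8]
  i=4: D_i=min(1*2^4,14)=14, bounds=[7,14]
  i=5: D_i=min(1*2^5,14)=14, bounds=[7,14]
  i=6: D_i=min(1*2^6,14)=14, bounds=[7,14]
  i=7: D_i=min(1*2^7,14)=14, bounds=[7,14]
  i=8: D_i=min(1*2^8,14)=14, bounds=[7,14]

Answer: [0,1] [1,2] [2,4] [4,8] [7,14] [7,14] [7,14] [7,14] [7,14]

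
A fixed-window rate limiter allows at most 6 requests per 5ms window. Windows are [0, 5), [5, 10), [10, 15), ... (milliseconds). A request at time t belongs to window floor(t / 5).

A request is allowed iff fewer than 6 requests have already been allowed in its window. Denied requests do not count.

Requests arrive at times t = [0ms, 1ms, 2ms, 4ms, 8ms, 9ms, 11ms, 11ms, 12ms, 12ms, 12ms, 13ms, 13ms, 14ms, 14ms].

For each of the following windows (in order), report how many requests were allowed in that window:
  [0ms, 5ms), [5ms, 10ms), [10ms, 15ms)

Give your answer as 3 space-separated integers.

Processing requests:
  req#1 t=0ms (window 0): ALLOW
  req#2 t=1ms (window 0): ALLOW
  req#3 t=2ms (window 0): ALLOW
  req#4 t=4ms (window 0): ALLOW
  req#5 t=8ms (window 1): ALLOW
  req#6 t=9ms (window 1): ALLOW
  req#7 t=11ms (window 2): ALLOW
  req#8 t=11ms (window 2): ALLOW
  req#9 t=12ms (window 2): ALLOW
  req#10 t=12ms (window 2): ALLOW
  req#11 t=12ms (window 2): ALLOW
  req#12 t=13ms (window 2): ALLOW
  req#13 t=13ms (window 2): DENY
  req#14 t=14ms (window 2): DENY
  req#15 t=14ms (window 2): DENY

Allowed counts by window: 4 2 6

Answer: 4 2 6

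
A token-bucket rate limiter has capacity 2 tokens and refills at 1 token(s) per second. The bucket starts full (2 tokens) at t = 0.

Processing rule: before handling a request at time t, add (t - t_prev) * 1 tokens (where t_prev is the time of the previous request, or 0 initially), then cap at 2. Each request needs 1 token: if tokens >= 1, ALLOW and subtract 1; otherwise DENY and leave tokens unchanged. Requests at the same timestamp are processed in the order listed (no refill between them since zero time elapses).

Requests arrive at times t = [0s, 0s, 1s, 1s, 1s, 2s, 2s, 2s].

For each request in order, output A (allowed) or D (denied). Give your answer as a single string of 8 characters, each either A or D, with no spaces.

Answer: AAADDADD

Derivation:
Simulating step by step:
  req#1 t=0s: ALLOW
  req#2 t=0s: ALLOW
  req#3 t=1s: ALLOW
  req#4 t=1s: DENY
  req#5 t=1s: DENY
  req#6 t=2s: ALLOW
  req#7 t=2s: DENY
  req#8 t=2s: DENY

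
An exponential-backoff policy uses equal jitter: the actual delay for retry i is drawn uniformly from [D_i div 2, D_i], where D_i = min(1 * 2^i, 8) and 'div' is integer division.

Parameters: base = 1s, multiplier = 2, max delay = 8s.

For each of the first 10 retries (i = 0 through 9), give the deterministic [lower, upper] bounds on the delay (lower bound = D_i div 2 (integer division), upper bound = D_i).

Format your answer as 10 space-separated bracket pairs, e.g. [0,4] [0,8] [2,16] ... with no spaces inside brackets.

Answer: [0,1] [1,2] [2,4] [4,8] [4,8] [4,8] [4,8] [4,8] [4,8] [4,8]

Derivation:
Computing bounds per retry:
  i=0: D_i=min(1*2^0,8)=1, bounds=[0,1]
  i=1: D_i=min(1*2^1,8)=2, bounds=[1,2]
  i=2: D_i=min(1*2^2,8)=4, bounds=[2,4]
  i=3: D_i=min(1*2^3,8)=8, bounds=[4,8]
  i=4: D_i=min(1*2^4,8)=8, bounds=[4,8]
  i=5: D_i=min(1*2^5,8)=8, bounds=[4,8]
  i=6: D_i=min(1*2^6,8)=8, bounds=[4,8]
  i=7: D_i=min(1*2^7,8)=8, bounds=[4,8]
  i=8: D_i=min(1*2^8,8)=8, bounds=[4,8]
  i=9: D_i=min(1*2^9,8)=8, bounds=[4,8]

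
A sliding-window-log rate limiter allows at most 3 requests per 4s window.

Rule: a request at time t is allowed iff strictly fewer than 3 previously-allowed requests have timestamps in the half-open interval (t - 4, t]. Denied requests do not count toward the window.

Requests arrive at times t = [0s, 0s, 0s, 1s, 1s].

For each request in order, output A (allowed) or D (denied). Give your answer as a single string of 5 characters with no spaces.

Answer: AAADD

Derivation:
Tracking allowed requests in the window:
  req#1 t=0s: ALLOW
  req#2 t=0s: ALLOW
  req#3 t=0s: ALLOW
  req#4 t=1s: DENY
  req#5 t=1s: DENY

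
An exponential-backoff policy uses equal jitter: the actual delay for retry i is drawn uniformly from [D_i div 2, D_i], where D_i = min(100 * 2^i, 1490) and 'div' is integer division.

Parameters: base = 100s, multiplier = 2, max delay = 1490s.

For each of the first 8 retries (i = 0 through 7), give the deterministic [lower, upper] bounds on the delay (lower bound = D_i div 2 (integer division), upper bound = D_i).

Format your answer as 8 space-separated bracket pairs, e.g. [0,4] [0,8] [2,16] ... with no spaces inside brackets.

Computing bounds per retry:
  i=0: D_i=min(100*2^0,1490)=100, bounds=[50,100]
  i=1: D_i=min(100*2^1,1490)=200, bounds=[100,200]
  i=2: D_i=min(100*2^2,1490)=400, bounds=[200,400]
  i=3: D_i=min(100*2^3,1490)=800, bounds=[400,800]
  i=4: D_i=min(100*2^4,1490)=1490, bounds=[745,1490]
  i=5: D_i=min(100*2^5,1490)=1490, bounds=[745,1490]
  i=6: D_i=min(100*2^6,1490)=1490, bounds=[745,1490]
  i=7: D_i=min(100*2^7,1490)=1490, bounds=[745,1490]

Answer: [50,100] [100,200] [200,400] [400,800] [745,1490] [745,1490] [745,1490] [745,1490]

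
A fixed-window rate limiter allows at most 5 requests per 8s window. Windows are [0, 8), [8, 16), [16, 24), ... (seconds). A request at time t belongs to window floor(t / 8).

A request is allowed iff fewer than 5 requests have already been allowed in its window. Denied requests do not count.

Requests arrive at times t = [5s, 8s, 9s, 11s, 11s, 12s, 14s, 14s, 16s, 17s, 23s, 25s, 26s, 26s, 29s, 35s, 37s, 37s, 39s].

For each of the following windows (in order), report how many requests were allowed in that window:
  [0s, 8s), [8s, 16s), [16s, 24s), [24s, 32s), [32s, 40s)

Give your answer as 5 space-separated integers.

Answer: 1 5 3 4 4

Derivation:
Processing requests:
  req#1 t=5s (window 0): ALLOW
  req#2 t=8s (window 1): ALLOW
  req#3 t=9s (window 1): ALLOW
  req#4 t=11s (window 1): ALLOW
  req#5 t=11s (window 1): ALLOW
  req#6 t=12s (window 1): ALLOW
  req#7 t=14s (window 1): DENY
  req#8 t=14s (window 1): DENY
  req#9 t=16s (window 2): ALLOW
  req#10 t=17s (window 2): ALLOW
  req#11 t=23s (window 2): ALLOW
  req#12 t=25s (window 3): ALLOW
  req#13 t=26s (window 3): ALLOW
  req#14 t=26s (window 3): ALLOW
  req#15 t=29s (window 3): ALLOW
  req#16 t=35s (window 4): ALLOW
  req#17 t=37s (window 4): ALLOW
  req#18 t=37s (window 4): ALLOW
  req#19 t=39s (window 4): ALLOW

Allowed counts by window: 1 5 3 4 4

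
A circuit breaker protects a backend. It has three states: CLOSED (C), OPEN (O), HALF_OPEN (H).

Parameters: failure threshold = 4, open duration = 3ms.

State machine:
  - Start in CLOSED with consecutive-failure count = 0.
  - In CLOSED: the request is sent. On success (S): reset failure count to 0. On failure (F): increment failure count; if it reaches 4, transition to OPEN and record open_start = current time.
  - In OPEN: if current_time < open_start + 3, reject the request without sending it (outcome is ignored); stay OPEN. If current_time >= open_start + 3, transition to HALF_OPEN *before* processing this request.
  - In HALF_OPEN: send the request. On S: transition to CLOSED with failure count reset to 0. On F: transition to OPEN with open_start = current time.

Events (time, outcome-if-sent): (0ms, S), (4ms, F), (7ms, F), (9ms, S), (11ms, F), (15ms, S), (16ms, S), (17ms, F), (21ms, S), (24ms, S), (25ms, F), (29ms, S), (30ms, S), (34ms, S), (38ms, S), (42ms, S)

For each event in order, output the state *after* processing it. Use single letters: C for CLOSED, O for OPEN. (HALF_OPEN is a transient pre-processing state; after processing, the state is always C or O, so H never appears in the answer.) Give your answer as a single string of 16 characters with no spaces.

Answer: CCCCCCCCCCCCCCCC

Derivation:
State after each event:
  event#1 t=0ms outcome=S: state=CLOSED
  event#2 t=4ms outcome=F: state=CLOSED
  event#3 t=7ms outcome=F: state=CLOSED
  event#4 t=9ms outcome=S: state=CLOSED
  event#5 t=11ms outcome=F: state=CLOSED
  event#6 t=15ms outcome=S: state=CLOSED
  event#7 t=16ms outcome=S: state=CLOSED
  event#8 t=17ms outcome=F: state=CLOSED
  event#9 t=21ms outcome=S: state=CLOSED
  event#10 t=24ms outcome=S: state=CLOSED
  event#11 t=25ms outcome=F: state=CLOSED
  event#12 t=29ms outcome=S: state=CLOSED
  event#13 t=30ms outcome=S: state=CLOSED
  event#14 t=34ms outcome=S: state=CLOSED
  event#15 t=38ms outcome=S: state=CLOSED
  event#16 t=42ms outcome=S: state=CLOSED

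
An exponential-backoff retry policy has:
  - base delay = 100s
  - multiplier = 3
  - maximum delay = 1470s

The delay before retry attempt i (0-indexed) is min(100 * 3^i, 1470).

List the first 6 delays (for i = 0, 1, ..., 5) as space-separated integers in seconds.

Computing each delay:
  i=0: min(100*3^0, 1470) = 100
  i=1: min(100*3^1, 1470) = 300
  i=2: min(100*3^2, 1470) = 900
  i=3: min(100*3^3, 1470) = 1470
  i=4: min(100*3^4, 1470) = 1470
  i=5: min(100*3^5, 1470) = 1470

Answer: 100 300 900 1470 1470 1470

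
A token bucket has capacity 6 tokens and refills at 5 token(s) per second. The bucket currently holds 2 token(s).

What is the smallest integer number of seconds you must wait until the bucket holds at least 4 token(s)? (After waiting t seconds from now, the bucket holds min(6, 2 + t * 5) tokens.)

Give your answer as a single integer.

Answer: 1

Derivation:
Need 2 + t * 5 >= 4, so t >= 2/5.
Smallest integer t = ceil(2/5) = 1.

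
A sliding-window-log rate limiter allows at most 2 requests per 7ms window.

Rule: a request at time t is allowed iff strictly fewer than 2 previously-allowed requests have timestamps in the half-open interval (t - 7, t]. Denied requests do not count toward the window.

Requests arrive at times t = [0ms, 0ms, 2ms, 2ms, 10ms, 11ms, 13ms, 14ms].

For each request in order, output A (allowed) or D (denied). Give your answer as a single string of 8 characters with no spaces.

Answer: AADDAADD

Derivation:
Tracking allowed requests in the window:
  req#1 t=0ms: ALLOW
  req#2 t=0ms: ALLOW
  req#3 t=2ms: DENY
  req#4 t=2ms: DENY
  req#5 t=10ms: ALLOW
  req#6 t=11ms: ALLOW
  req#7 t=13ms: DENY
  req#8 t=14ms: DENY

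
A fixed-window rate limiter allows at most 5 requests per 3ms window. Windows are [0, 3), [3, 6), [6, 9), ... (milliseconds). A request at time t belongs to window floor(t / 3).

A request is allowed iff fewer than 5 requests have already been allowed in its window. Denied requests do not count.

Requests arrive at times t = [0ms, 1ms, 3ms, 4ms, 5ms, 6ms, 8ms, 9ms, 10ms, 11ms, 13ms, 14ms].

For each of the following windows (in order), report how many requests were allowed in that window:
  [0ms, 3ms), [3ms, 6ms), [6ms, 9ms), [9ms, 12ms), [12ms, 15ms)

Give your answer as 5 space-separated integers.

Processing requests:
  req#1 t=0ms (window 0): ALLOW
  req#2 t=1ms (window 0): ALLOW
  req#3 t=3ms (window 1): ALLOW
  req#4 t=4ms (window 1): ALLOW
  req#5 t=5ms (window 1): ALLOW
  req#6 t=6ms (window 2): ALLOW
  req#7 t=8ms (window 2): ALLOW
  req#8 t=9ms (window 3): ALLOW
  req#9 t=10ms (window 3): ALLOW
  req#10 t=11ms (window 3): ALLOW
  req#11 t=13ms (window 4): ALLOW
  req#12 t=14ms (window 4): ALLOW

Allowed counts by window: 2 3 2 3 2

Answer: 2 3 2 3 2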